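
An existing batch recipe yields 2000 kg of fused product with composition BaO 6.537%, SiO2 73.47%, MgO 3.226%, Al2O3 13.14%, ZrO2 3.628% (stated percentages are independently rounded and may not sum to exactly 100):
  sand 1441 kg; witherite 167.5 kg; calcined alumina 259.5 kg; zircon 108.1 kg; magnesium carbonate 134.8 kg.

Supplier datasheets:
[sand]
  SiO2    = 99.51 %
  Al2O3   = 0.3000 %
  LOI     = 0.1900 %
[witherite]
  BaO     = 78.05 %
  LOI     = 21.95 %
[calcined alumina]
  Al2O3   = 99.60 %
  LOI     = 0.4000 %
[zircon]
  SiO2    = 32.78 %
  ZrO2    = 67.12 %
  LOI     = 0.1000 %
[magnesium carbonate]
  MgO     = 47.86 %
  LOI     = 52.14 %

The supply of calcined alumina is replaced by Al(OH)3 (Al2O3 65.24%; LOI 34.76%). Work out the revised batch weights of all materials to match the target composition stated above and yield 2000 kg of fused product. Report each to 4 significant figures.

Revised batch per 2000 kg fused product:
  sand: 1441 kg
  witherite: 167.5 kg
  Al(OH)3: 396.2 kg
  zircon: 108.1 kg
  magnesium carbonate: 134.8 kg
Total batch = 2248 kg; LOI loss = 247.6 kg

Working values are shown (rounded to 4 significant figures) alongside each step — every computation runs at full precision at each step. Each reported number is rounded just once; derived quantities are rebuilt in full precision (five oxide percentages, yield, net glass mass, the totals, LOI) from the batch weights at 2000 kg of glass as they appear in the problem or answer text.
Target masses of each oxide per 2000 kg fused product:
  BaO: 6.537% × 2000 = 130.7 kg
  SiO2: 73.47% × 2000 = 1469 kg
  MgO: 3.226% × 2000 = 64.52 kg
  Al2O3: 13.14% × 2000 = 262.8 kg
  ZrO2: 3.628% × 2000 = 72.56 kg
Mass-balance tally per oxide given the weights on record, against the basis in use (sum by sum, the targets are met inside rounding margins):
  BaO: 167.5·0.7805 = 130.7 kg (target 130.7 kg)
  SiO2: 1441·0.9951 + 108.1·0.3278 = 1469 kg (target 1469 kg)
  MgO: 134.8·0.4786 = 64.52 kg (target 64.52 kg)
  Al2O3: 1441·0.003000 + 396.2·0.6524 = 262.8 kg (target 262.8 kg)
  ZrO2: 108.1·0.6712 = 72.56 kg (target 72.56 kg)
Mass balance on the glass: whole batch net of LOI = 2000 kg (oxide target masses add up to 2000 kg; the stated basis being 2000 kg — any gap is answer rounding).
Adding the batch up: Σ batch = 2248 kg; LOI loss = Σ batch·LOI = 247.6 kg; as yield: glass ÷ batch → 88.98%.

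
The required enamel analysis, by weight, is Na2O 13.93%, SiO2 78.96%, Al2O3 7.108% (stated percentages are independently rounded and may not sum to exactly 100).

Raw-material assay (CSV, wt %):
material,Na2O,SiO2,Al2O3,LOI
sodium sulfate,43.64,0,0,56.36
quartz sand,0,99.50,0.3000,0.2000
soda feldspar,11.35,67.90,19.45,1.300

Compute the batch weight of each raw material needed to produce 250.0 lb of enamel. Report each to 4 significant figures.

The whole derivation holds exact precision at every stage; values along the way are shown (rounded to 4 significant digits) in the printout — each reported result is rounded once only — all derived quantities (ignition loss, the three compositions, net glass mass, totals, the yield) are carried in full precision starting from the weights at 250.0 lb of glass precisely as stated by the problem or answer text.
Oxide-by-oxide targets in 250.0 lb enamel:
  Na2O: 13.93% × 250.0 = 34.83 lb
  SiO2: 78.96% × 250.0 = 197.4 lb
  Al2O3: 7.108% × 250.0 = 17.77 lb
Mass-balance tally per oxide applying the batch weights above, at the basis given (sums match the target masses given rounding of the digits):
  Na2O: 56.59·0.4364 + 89.24·0.1135 = 34.82 lb (target 34.83 lb)
  SiO2: 137.5·0.9950 + 89.24·0.6790 = 197.4 lb (target 197.4 lb)
  Al2O3: 137.5·0.003000 + 89.24·0.1945 = 17.77 lb (target 17.77 lb)
Mass balance on the glass: Σ batch − LOI loss = 250.0 lb (oxide target masses add up to 250.0 lb; against the stated basis, 250.0 lb — deltas are rounding alone).
Total batch = Σ batch = 283.3 lb; LOI removed, Σ of batch·LOI: 33.33 lb; yield = glass ÷ total batch = 88.24%.

Batch per 250.0 lb enamel:
  sodium sulfate: 56.59 lb
  quartz sand: 137.5 lb
  soda feldspar: 89.24 lb
Total batch = 283.3 lb; LOI loss = 33.33 lb; yield = 88.24%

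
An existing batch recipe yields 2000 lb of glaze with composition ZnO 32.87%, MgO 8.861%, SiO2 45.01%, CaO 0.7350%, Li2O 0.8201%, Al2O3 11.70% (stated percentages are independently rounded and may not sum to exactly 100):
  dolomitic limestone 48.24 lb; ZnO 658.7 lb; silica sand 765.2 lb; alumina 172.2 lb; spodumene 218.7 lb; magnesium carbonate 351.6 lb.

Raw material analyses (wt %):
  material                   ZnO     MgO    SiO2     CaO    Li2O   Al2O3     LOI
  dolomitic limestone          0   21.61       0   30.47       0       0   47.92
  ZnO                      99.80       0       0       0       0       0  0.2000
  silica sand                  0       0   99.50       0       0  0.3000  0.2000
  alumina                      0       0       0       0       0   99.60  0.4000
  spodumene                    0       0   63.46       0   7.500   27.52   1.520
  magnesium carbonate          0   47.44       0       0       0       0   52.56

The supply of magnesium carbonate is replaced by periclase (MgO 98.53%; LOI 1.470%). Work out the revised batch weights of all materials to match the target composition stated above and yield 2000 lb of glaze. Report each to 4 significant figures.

Revised batch per 2000 lb glaze:
  dolomitic limestone: 48.24 lb
  ZnO: 658.7 lb
  silica sand: 765.2 lb
  alumina: 172.2 lb
  spodumene: 218.7 lb
  periclase: 169.3 lb
Total batch = 2032 lb; LOI loss = 32.47 lb

In-progress results are shown rounded to four significant figures as written; every computation holds full precision from start to finish; each reported result receives exactly one rounding; the derived quantities are re-derived from the batch weights at 2000 lb of glass at full float precision (the six compositions, totals, net glass mass, LOI, the yield) as given in the problem or the answer.
Target oxide masses per 2000 lb glaze:
  ZnO: 32.87% × 2000 = 657.4 lb
  MgO: 8.861% × 2000 = 177.2 lb
  SiO2: 45.01% × 2000 = 900.2 lb
  CaO: 0.7350% × 2000 = 14.70 lb
  Li2O: 0.8201% × 2000 = 16.40 lb
  Al2O3: 11.70% × 2000 = 234.0 lb
A balance pass over the oxides, applying the batch weights above, on the stated basis (every target is met by its sum within answer rounding):
  ZnO: 658.7·0.9980 = 657.4 lb (target 657.4 lb)
  MgO: 48.24·0.2161 + 169.3·0.9853 = 177.2 lb (target 177.2 lb)
  SiO2: 765.2·0.9950 + 218.7·0.6346 = 900.2 lb (target 900.2 lb)
  CaO: 48.24·0.3047 = 14.70 lb (target 14.70 lb)
  Li2O: 218.7·0.07500 = 16.40 lb (target 16.40 lb)
  Al2O3: 765.2·0.003000 + 172.2·0.9960 + 218.7·0.2752 = 234.0 lb (target 234.0 lb)
Glass mass check: total batch − LOI = 2000 lb (oxide target masses add up to 2000 lb; basis as stated: 2000 lb — differing by rounding only).
Adding the batch up: Σ batch = 2032 lb; loss to ignition Σ batch·LOI = 32.47 lb; yield, glass over the total, = 98.40%.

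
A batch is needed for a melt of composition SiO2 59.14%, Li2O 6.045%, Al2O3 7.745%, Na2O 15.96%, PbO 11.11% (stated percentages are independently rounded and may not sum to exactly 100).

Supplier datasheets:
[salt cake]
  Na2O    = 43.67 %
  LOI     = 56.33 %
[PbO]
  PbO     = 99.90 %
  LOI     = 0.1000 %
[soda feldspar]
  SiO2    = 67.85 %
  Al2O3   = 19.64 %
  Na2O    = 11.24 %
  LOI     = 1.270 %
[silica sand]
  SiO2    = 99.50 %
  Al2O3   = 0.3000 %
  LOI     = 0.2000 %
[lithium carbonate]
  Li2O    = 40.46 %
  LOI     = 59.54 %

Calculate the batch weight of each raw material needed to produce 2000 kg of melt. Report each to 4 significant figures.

Values along the way are displayed, with 4-significant-figure rounding, in the printout; each numeric step keeps full precision from start to finish; a single rounding produces each reported figure. All derived quantities are recomputed starting from the weights for 2000 kg of glass at full precision (ignition loss, five oxide percentages, totals, the yield, glass mass), as set out in the problem or the answer.
Per-oxide target masses for 2000 kg melt:
  SiO2: 59.14% × 2000 = 1183 kg
  Li2O: 6.045% × 2000 = 120.9 kg
  Al2O3: 7.745% × 2000 = 154.9 kg
  Na2O: 15.96% × 2000 = 319.2 kg
  PbO: 11.11% × 2000 = 222.2 kg
Sums-versus-targets review using the reported weights, for the quoted basis mass (summed amounts equal target values inside rounding margins):
  SiO2: 778.6·0.6785 + 657.8·0.9950 = 1183 kg (target 1183 kg)
  Li2O: 298.8·0.4046 = 120.9 kg (target 120.9 kg)
  Al2O3: 778.6·0.1964 + 657.8·0.003000 = 154.9 kg (target 154.9 kg)
  Na2O: 530.5·0.4367 + 778.6·0.1124 = 319.2 kg (target 319.2 kg)
  PbO: 222.4·0.9990 = 222.2 kg (target 222.2 kg)
Glass-mass closure: net batch after ignition = 2000 kg (the targets, summed, come to 2000 kg; basis as stated: 2000 kg — any gap is answer rounding).
Batch total: Σ batch = 2488 kg; ignition loss, Σ(batch × LOI) = 488.2 kg; yield = glass ÷ total batch = 80.38%.

Batch per 2000 kg melt:
  salt cake: 530.5 kg
  PbO: 222.4 kg
  soda feldspar: 778.6 kg
  silica sand: 657.8 kg
  lithium carbonate: 298.8 kg
Total batch = 2488 kg; LOI loss = 488.2 kg; yield = 80.38%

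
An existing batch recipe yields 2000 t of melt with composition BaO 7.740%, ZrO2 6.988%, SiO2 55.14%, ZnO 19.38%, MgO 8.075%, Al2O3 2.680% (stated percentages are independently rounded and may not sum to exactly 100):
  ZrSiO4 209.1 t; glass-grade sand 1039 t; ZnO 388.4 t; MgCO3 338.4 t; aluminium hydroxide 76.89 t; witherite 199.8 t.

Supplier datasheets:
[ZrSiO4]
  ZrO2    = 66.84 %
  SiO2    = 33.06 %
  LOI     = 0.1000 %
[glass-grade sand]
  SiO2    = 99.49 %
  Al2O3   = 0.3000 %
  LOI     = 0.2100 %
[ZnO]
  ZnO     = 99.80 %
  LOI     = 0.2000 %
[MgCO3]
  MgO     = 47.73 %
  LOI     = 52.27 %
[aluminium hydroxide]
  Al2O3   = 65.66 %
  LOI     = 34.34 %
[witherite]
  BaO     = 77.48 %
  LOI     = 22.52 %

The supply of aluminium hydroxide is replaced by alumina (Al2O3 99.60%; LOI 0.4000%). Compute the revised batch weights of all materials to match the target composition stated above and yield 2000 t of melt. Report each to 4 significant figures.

Values along the way are printed, rounded to four significant digits, at each printed step; each numeric step carries full float precision in every operation; every reported result takes a single rounding. The derived quantities are recomputed from the batch weights at 2000 t of glass at full precision (six oxide percentages, totals, ignition loss, glass mass, the yield), as given in either problem or answer.
Oxide-by-oxide targets in 2000 t melt:
  BaO: 7.740% × 2000 = 154.8 t
  ZrO2: 6.988% × 2000 = 139.8 t
  SiO2: 55.14% × 2000 = 1103 t
  ZnO: 19.38% × 2000 = 387.6 t
  MgO: 8.075% × 2000 = 161.5 t
  Al2O3: 2.680% × 2000 = 53.60 t
Per-oxide balance check working from each reported weight, for the quoted basis mass (summed amounts equal target values modulo rounding of the values):
  BaO: 199.8·0.7748 = 154.8 t (target 154.8 t)
  ZrO2: 209.1·0.6684 = 139.8 t (target 139.8 t)
  SiO2: 209.1·0.3306 + 1039·0.9949 = 1103 t (target 1103 t)
  ZnO: 388.4·0.9980 = 387.6 t (target 387.6 t)
  MgO: 338.4·0.4773 = 161.5 t (target 161.5 t)
  Al2O3: 1039·0.003000 + 50.69·0.9960 = 53.60 t (target 53.60 t)
Mass balance on the glass: net batch after ignition = 2000 t (oxide target masses add up to 2000 t; versus the stated basis of 2000 t — gaps are rounding artifacts).
Summing the batch: Σ batch = 2225 t; ignition loss, Σ(batch × LOI) = 225.2 t; yield, glass over the total, = 89.88%.

Revised batch per 2000 t melt:
  ZrSiO4: 209.1 t
  glass-grade sand: 1039 t
  ZnO: 388.4 t
  MgCO3: 338.4 t
  alumina: 50.69 t
  witherite: 199.8 t
Total batch = 2225 t; LOI loss = 225.2 t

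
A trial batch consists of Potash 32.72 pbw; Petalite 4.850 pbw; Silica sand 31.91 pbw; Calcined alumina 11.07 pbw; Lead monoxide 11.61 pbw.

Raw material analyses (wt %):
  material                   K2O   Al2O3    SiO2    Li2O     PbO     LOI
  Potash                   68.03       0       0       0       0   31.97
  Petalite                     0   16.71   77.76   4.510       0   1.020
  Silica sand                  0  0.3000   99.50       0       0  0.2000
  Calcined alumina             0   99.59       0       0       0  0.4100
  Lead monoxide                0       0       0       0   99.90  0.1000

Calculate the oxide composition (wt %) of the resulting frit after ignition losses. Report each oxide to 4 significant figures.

The working math carries exact precision end to end. The intermediate values appear rounded to 4 significant figures in the working — every reported figure includes exactly one rounding — all derived quantities are re-derived from the weighed amounts per 81.53 pbw of glass at exact precision (the yield, LOI, the five compositions, totals, glass mass), exactly as shown in either problem or answer.
What the batch supplies per oxide:
  K2O: 32.72·0.6803 = 22.26 pbw
  Al2O3: 4.850·0.1671 + 31.91·0.003000 + 11.07·0.9959 = 11.93 pbw
  SiO2: 4.850·0.7776 + 31.91·0.9950 = 35.52 pbw
  Li2O: 4.850·0.04510 = 0.2187 pbw
  PbO: 11.61·0.9990 = 11.60 pbw
LOI: 32.72·0.3197 + 4.850·0.01020 + 31.91·0.002000 + 11.07·0.004100 + 11.61·0.001000 = 10.63 pbw
Glass = total batch minus LOI = 92.16 − 10.63 = 81.53 pbw (= the summed oxide contributions)
percent by weight: oxide/glass ×100

Glass mass = 81.53 pbw (batch 92.16 − LOI 10.63).
Composition: K2O 27.30%, Al2O3 14.63%, SiO2 43.57%, Li2O 0.2683%, PbO 14.23%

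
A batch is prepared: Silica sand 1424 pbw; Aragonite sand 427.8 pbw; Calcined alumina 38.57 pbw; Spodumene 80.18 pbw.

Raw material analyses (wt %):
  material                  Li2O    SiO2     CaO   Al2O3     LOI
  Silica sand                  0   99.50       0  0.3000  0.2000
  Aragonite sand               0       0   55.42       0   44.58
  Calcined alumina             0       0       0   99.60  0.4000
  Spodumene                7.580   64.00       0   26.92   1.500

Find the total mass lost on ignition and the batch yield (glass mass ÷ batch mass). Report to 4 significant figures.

In-progress results are displayed with 4-significant-digit rounding on the page. All arithmetic holds full float precision from first step to last; each reported number undergoes a single rounding — all derived quantities, including four oxide percentages, net glass mass, ignition loss, the totals, yield, are rebuilt using the weight values at 1776 pbw of glass in full float precision, as set out in the problem or answer text.
Each material's LOI contribution:
  Silica sand: 1424 × 0.002000 = 2.848 pbw
  Aragonite sand: 427.8 × 0.4458 = 190.7 pbw
  Calcined alumina: 38.57 × 0.004000 = 0.1543 pbw
  Spodumene: 80.18 × 0.01500 = 1.203 pbw
Total LOI = 194.9 pbw
Glass = batch − LOI = 1971 − 194.9 = 1776 pbw

LOI loss = 194.9 pbw; glass = 1776 pbw; yield = 90.11%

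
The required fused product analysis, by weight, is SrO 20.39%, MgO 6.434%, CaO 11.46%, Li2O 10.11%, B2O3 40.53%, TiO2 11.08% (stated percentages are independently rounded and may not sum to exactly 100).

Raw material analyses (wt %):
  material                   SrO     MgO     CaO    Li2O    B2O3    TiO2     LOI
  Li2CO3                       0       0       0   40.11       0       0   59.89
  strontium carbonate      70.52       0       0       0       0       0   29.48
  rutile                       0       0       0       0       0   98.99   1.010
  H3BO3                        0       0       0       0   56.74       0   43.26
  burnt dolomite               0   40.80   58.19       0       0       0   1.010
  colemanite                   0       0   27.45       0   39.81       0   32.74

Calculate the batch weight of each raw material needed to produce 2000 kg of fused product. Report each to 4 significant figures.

Batch per 2000 kg fused product:
  Li2CO3: 504.1 kg
  strontium carbonate: 578.3 kg
  rutile: 223.9 kg
  H3BO3: 1312 kg
  burnt dolomite: 315.4 kg
  colemanite: 166.4 kg
Total batch = 3100 kg; LOI loss = 1100 kg; yield = 64.52%

Each numeric step keeps exact precision in all steps; working values are printed rounded to four significant figures between the steps. Every reported result takes a single rounding — the derived quantities, including glass mass, the totals, LOI, the yield, six oxide percentages, are computed from the weighed amounts at 2000 kg of glass at full float precision, exactly as printed in the problem or answer text.
Target masses of each oxide per 2000 kg fused product:
  SrO: 20.39% × 2000 = 407.8 kg
  MgO: 6.434% × 2000 = 128.7 kg
  CaO: 11.46% × 2000 = 229.2 kg
  Li2O: 10.11% × 2000 = 202.2 kg
  B2O3: 40.53% × 2000 = 810.6 kg
  TiO2: 11.08% × 2000 = 221.6 kg
A balance pass over the oxides, from the weights as reported, against the basis in use (delivered sums recover each target within answer rounding):
  SrO: 578.3·0.7052 = 407.8 kg (target 407.8 kg)
  MgO: 315.4·0.4080 = 128.7 kg (target 128.7 kg)
  CaO: 315.4·0.5819 + 166.4·0.2745 = 229.2 kg (target 229.2 kg)
  Li2O: 504.1·0.4011 = 202.2 kg (target 202.2 kg)
  B2O3: 1312·0.5674 + 166.4·0.3981 = 810.7 kg (target 810.6 kg)
  TiO2: 223.9·0.9899 = 221.6 kg (target 221.6 kg)
Consistency of the glass mass: the batch minus its LOI: 2000 kg (oxide target masses add up to 2000 kg; basis as stated: 2000 kg — any gap is answer rounding).
Summing the batch: Σ batch = 3100 kg; ignition loss, Σ(batch × LOI) = 1100 kg; yield = glass ÷ total batch = 64.52%.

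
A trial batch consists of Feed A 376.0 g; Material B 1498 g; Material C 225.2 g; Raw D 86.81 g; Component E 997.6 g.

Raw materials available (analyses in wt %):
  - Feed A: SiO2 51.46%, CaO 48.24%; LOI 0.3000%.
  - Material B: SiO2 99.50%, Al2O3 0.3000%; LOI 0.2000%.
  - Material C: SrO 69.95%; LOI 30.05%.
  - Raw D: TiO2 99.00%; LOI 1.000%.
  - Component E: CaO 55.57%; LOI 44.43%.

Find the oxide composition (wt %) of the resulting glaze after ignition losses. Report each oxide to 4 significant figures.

Glass mass = 2668 g (batch 3184 − LOI 515.9).
Composition: SrO 5.905%, SiO2 63.13%, Al2O3 0.1685%, CaO 27.58%, TiO2 3.222%

Values along the way are shown, with 4-significant-digit rounding, on the page. Full precision is carried at each step; a single rounding completes each reported result; derived quantities are re-derived in exact precision (the five compositions, yield, the totals, LOI, glass mass) from the batch weights at 2668 g of glass, as set out in the question or the answer.
Oxide-by-oxide delivered mass:
  SrO: 225.2·0.6995 = 157.5 g
  SiO2: 376.0·0.5146 + 1498·0.9950 = 1684 g
  Al2O3: 1498·0.003000 = 4.494 g
  CaO: 376.0·0.4824 + 997.6·0.5557 = 735.7 g
  TiO2: 86.81·0.9900 = 85.94 g
LOI: 376.0·0.003000 + 1498·0.002000 + 225.2·0.3005 + 86.81·0.01000 + 997.6·0.4443 = 515.9 g
The glass mass, total less LOI, = 3184 − 515.9 = 2668 g (matching Σ of the oxides)
oxide / glass × 100 gives the wt %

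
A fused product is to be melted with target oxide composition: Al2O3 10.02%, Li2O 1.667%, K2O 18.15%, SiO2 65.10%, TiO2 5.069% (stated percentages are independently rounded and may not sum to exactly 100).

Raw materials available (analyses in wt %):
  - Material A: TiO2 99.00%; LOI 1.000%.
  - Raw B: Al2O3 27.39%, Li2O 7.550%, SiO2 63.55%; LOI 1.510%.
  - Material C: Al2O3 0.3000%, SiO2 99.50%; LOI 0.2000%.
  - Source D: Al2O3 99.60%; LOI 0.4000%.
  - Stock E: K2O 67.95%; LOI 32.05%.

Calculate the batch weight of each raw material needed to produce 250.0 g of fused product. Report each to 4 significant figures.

Batch per 250.0 g fused product:
  Material A: 12.80 g
  Raw B: 55.20 g
  Material C: 128.3 g
  Source D: 9.584 g
  Stock E: 66.78 g
Total batch = 272.7 g; LOI loss = 22.66 g; yield = 91.69%

Mid-chain values appear, rounded to 4 significant digits, in the working; all internal work maintains full precision at all times — each reported number takes just one rounding. Derived quantities, which include net glass mass, the yield, LOI, five oxide percentages, totals, are computed in full precision, as written in the question or the answer, using the weight values on 250.0 g of glass.
Per-oxide target masses for 250.0 g fused product:
  Al2O3: 10.02% × 250.0 = 25.05 g
  Li2O: 1.667% × 250.0 = 4.168 g
  K2O: 18.15% × 250.0 = 45.38 g
  SiO2: 65.10% × 250.0 = 162.7 g
  TiO2: 5.069% × 250.0 = 12.67 g
Verifying the oxide balance from the weights as reported, under the basis named above (delivered sums recover each target up to rounding of the answer):
  Al2O3: 55.20·0.2739 + 128.3·0.003000 + 9.584·0.9960 = 25.05 g (target 25.05 g)
  Li2O: 55.20·0.07550 = 4.168 g (target 4.168 g)
  K2O: 66.78·0.6795 = 45.38 g (target 45.38 g)
  SiO2: 55.20·0.6355 + 128.3·0.9950 = 162.7 g (target 162.7 g)
  TiO2: 12.80·0.9900 = 12.67 g (target 12.67 g)
The glass-mass cross-check: total batch − LOI = 250.0 g (summing oxide targets gives 250.0 g; with the basis standing at 250.0 g — a pure rounding effect).
Adding the batch up: Σ batch = 272.7 g; ignition loss, Σ(batch × LOI) = 22.66 g; as yield: glass ÷ batch → 91.69%.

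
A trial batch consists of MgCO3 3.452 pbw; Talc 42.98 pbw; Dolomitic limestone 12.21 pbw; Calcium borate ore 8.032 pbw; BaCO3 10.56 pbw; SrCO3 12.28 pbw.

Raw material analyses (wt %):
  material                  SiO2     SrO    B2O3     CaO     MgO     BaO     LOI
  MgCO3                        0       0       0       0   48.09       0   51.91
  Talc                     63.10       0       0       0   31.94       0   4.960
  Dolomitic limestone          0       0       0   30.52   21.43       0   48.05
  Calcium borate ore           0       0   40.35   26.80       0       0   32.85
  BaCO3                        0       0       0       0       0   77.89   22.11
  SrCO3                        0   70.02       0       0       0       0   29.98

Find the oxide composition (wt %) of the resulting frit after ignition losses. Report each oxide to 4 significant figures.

Glass mass = 71.07 pbw (batch 89.51 − LOI 18.45).
Composition: SiO2 38.16%, SrO 12.10%, B2O3 4.560%, CaO 8.272%, MgO 25.33%, BaO 11.57%

Mid-chain values appear rounded to four significant figures between the steps — each numeric step holds exact precision all the way through; every reported figure undergoes a single rounding; the derived quantities are rebuilt at exact precision (glass mass, the yield, the six compositions, totals, LOI) starting from the weights on 71.07 pbw of glass, as quoted within the problem or answer text.
Mass of each oxide from the mix:
  SiO2: 42.98·0.6310 = 27.12 pbw
  SrO: 12.28·0.7002 = 8.598 pbw
  B2O3: 8.032·0.4035 = 3.241 pbw
  CaO: 12.21·0.3052 + 8.032·0.2680 = 5.879 pbw
  MgO: 3.452·0.4809 + 42.98·0.3194 + 12.21·0.2143 = 18.00 pbw
  BaO: 10.56·0.7789 = 8.225 pbw
LOI: 3.452·0.5191 + 42.98·0.04960 + 12.21·0.4805 + 8.032·0.3285 + 10.56·0.2211 + 12.28·0.2998 = 18.45 pbw
Resulting glass, batch − LOI: 89.51 − 18.45 = 71.07 pbw (the oxide masses sum to this)
percent by weight: oxide/glass ×100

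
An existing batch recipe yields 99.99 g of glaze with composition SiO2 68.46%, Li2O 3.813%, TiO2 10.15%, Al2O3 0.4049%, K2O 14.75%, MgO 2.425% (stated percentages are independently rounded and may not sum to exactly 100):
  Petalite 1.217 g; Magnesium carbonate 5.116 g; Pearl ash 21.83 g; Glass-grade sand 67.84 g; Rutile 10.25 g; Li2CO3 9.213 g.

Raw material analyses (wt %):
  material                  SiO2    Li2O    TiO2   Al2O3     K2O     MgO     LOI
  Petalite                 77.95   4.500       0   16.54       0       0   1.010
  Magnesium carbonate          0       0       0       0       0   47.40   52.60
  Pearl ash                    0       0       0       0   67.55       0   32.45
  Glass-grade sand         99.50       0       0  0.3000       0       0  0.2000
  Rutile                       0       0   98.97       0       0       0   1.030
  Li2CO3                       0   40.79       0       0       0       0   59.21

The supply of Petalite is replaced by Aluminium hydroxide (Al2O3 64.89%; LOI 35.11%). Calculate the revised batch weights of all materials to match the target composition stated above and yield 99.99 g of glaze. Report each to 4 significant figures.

Revised batch per 99.99 g glaze:
  Aluminium hydroxide: 0.3059 g
  Magnesium carbonate: 5.116 g
  Pearl ash: 21.83 g
  Glass-grade sand: 68.80 g
  Rutile: 10.25 g
  Li2CO3: 9.347 g
Total batch = 115.6 g; LOI loss = 15.66 g

Each numeric step keeps full float precision through every step — working values appear, rounded to 4 significant digits, in the printout. Every reported value is rounded just once; all derived quantities are recomputed at exact precision (six oxide percentages, LOI, net glass mass, the yield, totals) from the batch weights per 99.99 g of glass as quoted within either problem or answer.
Oxide mass targets, per 99.99 g glaze:
  SiO2: 68.46% × 99.99 = 68.45 g
  Li2O: 3.813% × 99.99 = 3.813 g
  TiO2: 10.15% × 99.99 = 10.15 g
  Al2O3: 0.4049% × 99.99 = 0.4049 g
  K2O: 14.75% × 99.99 = 14.75 g
  MgO: 2.425% × 99.99 = 2.425 g
Oxide-by-oxide audit from the weights as reported, at the basis given (oxide sums agree with the targets within answer rounding):
  SiO2: 68.80·0.9950 = 68.46 g (target 68.45 g)
  Li2O: 9.347·0.4079 = 3.813 g (target 3.813 g)
  TiO2: 10.25·0.9897 = 10.14 g (target 10.15 g)
  Al2O3: 0.3059·0.6489 + 68.80·0.003000 = 0.4049 g (target 0.4049 g)
  K2O: 21.83·0.6755 = 14.75 g (target 14.75 g)
  MgO: 5.116·0.4740 = 2.425 g (target 2.425 g)
The glass-mass cross-check: the batch minus its LOI: 99.99 g (the targets, summed, come to 99.99 g; versus the stated basis of 99.99 g — gaps are rounding artifacts).
Summing the batch: Σ batch = 115.6 g; the LOI term Σ batch·LOI equals 15.66 g; yield, glass over the total, = 86.46%.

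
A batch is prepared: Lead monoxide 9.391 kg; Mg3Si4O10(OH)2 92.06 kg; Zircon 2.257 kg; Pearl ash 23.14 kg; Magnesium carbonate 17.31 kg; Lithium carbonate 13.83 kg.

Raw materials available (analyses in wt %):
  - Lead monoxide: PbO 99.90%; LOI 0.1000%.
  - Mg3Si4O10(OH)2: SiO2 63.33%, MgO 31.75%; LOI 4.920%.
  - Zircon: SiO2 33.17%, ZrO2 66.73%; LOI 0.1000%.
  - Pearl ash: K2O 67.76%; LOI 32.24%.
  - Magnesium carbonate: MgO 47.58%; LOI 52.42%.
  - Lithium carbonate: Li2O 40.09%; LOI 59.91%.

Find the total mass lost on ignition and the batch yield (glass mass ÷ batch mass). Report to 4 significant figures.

LOI loss = 29.36 kg; glass = 128.6 kg; yield = 81.42%

Rounding to four significant figures applies to each intermediate as shown. The working math maintains full precision in every operation; every reported figure is rounded only once. All derived quantities are rebuilt at full float precision (yield, net glass mass, the six compositions, LOI, totals) using the weight values for 128.6 kg of glass as quoted within the problem or answer text.
Material-by-material LOI:
  Lead monoxide: 9.391 × 0.001000 = 0.009391 kg
  Mg3Si4O10(OH)2: 92.06 × 0.04920 = 4.529 kg
  Zircon: 2.257 × 0.001000 = 0.002257 kg
  Pearl ash: 23.14 × 0.3224 = 7.460 kg
  Magnesium carbonate: 17.31 × 0.5242 = 9.074 kg
  Lithium carbonate: 13.83 × 0.5991 = 8.286 kg
Total LOI = 29.36 kg
Glass = batch − LOI = 158.0 − 29.36 = 128.6 kg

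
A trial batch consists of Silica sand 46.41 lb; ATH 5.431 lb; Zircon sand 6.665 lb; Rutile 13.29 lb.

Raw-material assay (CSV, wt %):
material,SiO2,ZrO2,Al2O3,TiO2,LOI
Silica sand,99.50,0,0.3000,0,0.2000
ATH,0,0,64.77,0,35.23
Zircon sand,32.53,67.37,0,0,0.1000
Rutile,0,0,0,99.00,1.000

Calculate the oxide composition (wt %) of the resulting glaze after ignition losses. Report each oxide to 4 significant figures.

All internal work carries full precision from start to finish — values along the way are printed rounded to four significant figures when written out; every reported result includes exactly one rounding — the derived quantities, including the yield, the four compositions, totals, glass mass, ignition loss, are carried from the batch weights for 69.65 lb of glass in exact precision as given in either problem or answer.
What the batch supplies per oxide:
  SiO2: 46.41·0.9950 + 6.665·0.3253 = 48.35 lb
  ZrO2: 6.665·0.6737 = 4.490 lb
  Al2O3: 46.41·0.003000 + 5.431·0.6477 = 3.657 lb
  TiO2: 13.29·0.9900 = 13.16 lb
LOI: 46.41·0.002000 + 5.431·0.3523 + 6.665·0.001000 + 13.29·0.01000 = 2.146 lb
The glass mass, total less LOI, = 71.80 − 2.146 = 69.65 lb (the oxide masses sum to this)
each oxide over glass, ×100, is wt %

Glass mass = 69.65 lb (batch 71.80 − LOI 2.146).
Composition: SiO2 69.41%, ZrO2 6.447%, Al2O3 5.250%, TiO2 18.89%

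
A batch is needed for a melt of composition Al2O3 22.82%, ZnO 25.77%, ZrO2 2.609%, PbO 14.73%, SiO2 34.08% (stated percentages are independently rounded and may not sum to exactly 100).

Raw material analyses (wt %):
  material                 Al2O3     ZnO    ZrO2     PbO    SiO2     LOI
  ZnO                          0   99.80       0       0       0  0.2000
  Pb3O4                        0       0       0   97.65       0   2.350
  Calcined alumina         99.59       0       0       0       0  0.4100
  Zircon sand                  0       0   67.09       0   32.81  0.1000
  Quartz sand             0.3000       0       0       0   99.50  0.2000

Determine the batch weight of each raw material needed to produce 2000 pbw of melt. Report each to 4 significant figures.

Batch per 2000 pbw melt:
  ZnO: 516.4 pbw
  Pb3O4: 301.7 pbw
  Calcined alumina: 456.3 pbw
  Zircon sand: 77.78 pbw
  Quartz sand: 659.4 pbw
Total batch = 2012 pbw; LOI loss = 11.39 pbw; yield = 99.43%

Each numeric step carries full float precision end to end. Mid-chain values appear rounded off to 4 significant digits at each printed step. Every reported result is rounded exactly once; derived quantities, including five oxide percentages, the yield, LOI, net glass mass, the totals, are computed starting from the weights at 2000 pbw of glass at exact precision, as quoted within either problem or answer.
Per-oxide target masses for 2000 pbw melt:
  Al2O3: 22.82% × 2000 = 456.4 pbw
  ZnO: 25.77% × 2000 = 515.4 pbw
  ZrO2: 2.609% × 2000 = 52.18 pbw
  PbO: 14.73% × 2000 = 294.6 pbw
  SiO2: 34.08% × 2000 = 681.6 pbw
Verifying the oxide balance given the weights on record, for the quoted basis mass (oxide sums agree with the targets given rounding of the digits):
  Al2O3: 456.3·0.9959 + 659.4·0.003000 = 456.4 pbw (target 456.4 pbw)
  ZnO: 516.4·0.9980 = 515.4 pbw (target 515.4 pbw)
  ZrO2: 77.78·0.6709 = 52.18 pbw (target 52.18 pbw)
  PbO: 301.7·0.9765 = 294.6 pbw (target 294.6 pbw)
  SiO2: 77.78·0.3281 + 659.4·0.9950 = 681.6 pbw (target 681.6 pbw)
Glass mass check: total charge less LOI = 2000 pbw (targets for the oxides total 2000 pbw; against the stated basis, 2000 pbw — deltas are rounding alone).
Adding the batch up: Σ batch = 2012 pbw; ignition loss, Σ(batch × LOI) = 11.39 pbw; yield: glass divided by total = 99.43%.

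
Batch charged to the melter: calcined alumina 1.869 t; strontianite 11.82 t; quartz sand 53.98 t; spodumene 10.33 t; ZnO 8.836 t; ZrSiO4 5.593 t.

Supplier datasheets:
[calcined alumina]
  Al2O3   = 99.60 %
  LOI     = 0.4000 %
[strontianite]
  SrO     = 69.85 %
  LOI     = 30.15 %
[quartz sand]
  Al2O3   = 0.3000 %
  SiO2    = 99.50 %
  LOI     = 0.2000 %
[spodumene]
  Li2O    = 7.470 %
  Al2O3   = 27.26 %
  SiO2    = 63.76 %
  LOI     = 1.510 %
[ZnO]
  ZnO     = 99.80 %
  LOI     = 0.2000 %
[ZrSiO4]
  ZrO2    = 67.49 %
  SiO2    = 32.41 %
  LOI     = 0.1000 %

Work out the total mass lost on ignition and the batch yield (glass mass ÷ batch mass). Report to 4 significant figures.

LOI loss = 3.858 t; glass = 88.57 t; yield = 95.83%

Mid-chain values are printed with 4-significant-digit rounding between the steps; the working math carries exact precision through every step; every reported number takes exactly one rounding. All derived quantities (six oxide percentages, totals, LOI, the yield, net glass mass) are computed in full precision using the weight values at 88.57 t of glass precisely as stated by question or answer.
Loss on ignition, line by line:
  calcined alumina: 1.869 × 0.004000 = 0.007476 t
  strontianite: 11.82 × 0.3015 = 3.564 t
  quartz sand: 53.98 × 0.002000 = 0.1080 t
  spodumene: 10.33 × 0.01510 = 0.1560 t
  ZnO: 8.836 × 0.002000 = 0.01767 t
  ZrSiO4: 5.593 × 0.001000 = 0.005593 t
Total LOI = 3.858 t
Glass = batch − LOI = 92.43 − 3.858 = 88.57 t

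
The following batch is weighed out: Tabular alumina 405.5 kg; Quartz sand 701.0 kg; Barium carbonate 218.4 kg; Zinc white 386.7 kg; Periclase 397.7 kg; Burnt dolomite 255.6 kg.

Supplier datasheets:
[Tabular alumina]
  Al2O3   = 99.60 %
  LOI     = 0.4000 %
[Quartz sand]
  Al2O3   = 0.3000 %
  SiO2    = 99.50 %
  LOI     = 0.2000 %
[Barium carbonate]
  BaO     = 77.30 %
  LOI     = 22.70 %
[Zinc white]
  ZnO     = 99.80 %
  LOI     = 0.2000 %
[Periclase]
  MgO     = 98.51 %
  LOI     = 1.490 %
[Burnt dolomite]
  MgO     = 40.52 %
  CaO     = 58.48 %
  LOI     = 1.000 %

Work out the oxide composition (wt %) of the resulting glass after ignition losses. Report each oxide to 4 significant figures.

Glass mass = 2303 kg (batch 2365 − LOI 61.86).
Composition: MgO 21.51%, ZnO 16.76%, Al2O3 17.63%, CaO 6.490%, BaO 7.330%, SiO2 30.29%

All internal work runs at full precision at all times — mid-chain values appear (rounded to 4 significant digits) when written out; each reported value receives exactly one rounding. The derived quantities (ignition loss, totals, net glass mass, yield, the six compositions) are computed using the weight values on 2303 kg of glass in full precision precisely as stated by either problem or answer.
Oxide-by-oxide delivered mass:
  MgO: 397.7·0.9851 + 255.6·0.4052 = 495.3 kg
  ZnO: 386.7·0.9980 = 385.9 kg
  Al2O3: 405.5·0.9960 + 701.0·0.003000 = 406.0 kg
  CaO: 255.6·0.5848 = 149.5 kg
  BaO: 218.4·0.7730 = 168.8 kg
  SiO2: 701.0·0.9950 = 697.5 kg
LOI: 405.5·0.004000 + 701.0·0.002000 + 218.4·0.2270 + 386.7·0.002000 + 397.7·0.01490 + 255.6·0.01000 = 61.86 kg
Glass = total batch minus LOI = 2365 − 61.86 = 2303 kg (equal to the oxide-mass sum)
wt %: oxide over glass, times 100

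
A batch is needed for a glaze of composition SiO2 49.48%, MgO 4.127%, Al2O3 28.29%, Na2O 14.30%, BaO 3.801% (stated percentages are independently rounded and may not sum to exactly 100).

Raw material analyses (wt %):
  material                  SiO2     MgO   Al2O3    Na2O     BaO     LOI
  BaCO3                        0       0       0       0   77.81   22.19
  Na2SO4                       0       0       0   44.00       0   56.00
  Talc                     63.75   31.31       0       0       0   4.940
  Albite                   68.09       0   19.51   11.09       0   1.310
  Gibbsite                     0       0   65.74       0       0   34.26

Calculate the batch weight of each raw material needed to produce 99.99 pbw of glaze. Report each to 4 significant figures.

The whole derivation keeps exact precision all the way through; mid-chain values appear (rounded to 4 significant figures) in the printout. Exactly one rounding is applied to each reported figure — derived quantities, which include the totals, ignition loss, net glass mass, the yield, five oxide percentages, are rebuilt in exact precision, precisely as stated by question or answer, starting from the weights for 99.99 pbw of glass.
Oxide-by-oxide targets in 99.99 pbw glaze:
  SiO2: 49.48% × 99.99 = 49.48 pbw
  MgO: 4.127% × 99.99 = 4.127 pbw
  Al2O3: 28.29% × 99.99 = 28.29 pbw
  Na2O: 14.30% × 99.99 = 14.30 pbw
  BaO: 3.801% × 99.99 = 3.801 pbw
Checking each oxide sum using the reported weights, versus the basis set out (oxide sums agree with the targets exact up to rounding of places):
  SiO2: 13.18·0.6375 + 60.32·0.6809 = 49.47 pbw (target 49.48 pbw)
  MgO: 13.18·0.3131 = 4.127 pbw (target 4.127 pbw)
  Al2O3: 60.32·0.1951 + 25.13·0.6574 = 28.29 pbw (target 28.29 pbw)
  Na2O: 17.29·0.4400 + 60.32·0.1109 = 14.30 pbw (target 14.30 pbw)
  BaO: 4.884·0.7781 = 3.800 pbw (target 3.801 pbw)
Auditing the glass mass value: batch total minus LOI = 99.99 pbw (per-oxide target masses sum to 99.99 pbw; versus the stated basis of 99.99 pbw — gaps are rounding artifacts).
Batch total: Σ batch = 120.8 pbw; Σ batch·LOI gives LOI loss = 20.82 pbw; the yield ratio, glass ÷ batch: 82.77%.

Batch per 99.99 pbw glaze:
  BaCO3: 4.884 pbw
  Na2SO4: 17.29 pbw
  Talc: 13.18 pbw
  Albite: 60.32 pbw
  Gibbsite: 25.13 pbw
Total batch = 120.8 pbw; LOI loss = 20.82 pbw; yield = 82.77%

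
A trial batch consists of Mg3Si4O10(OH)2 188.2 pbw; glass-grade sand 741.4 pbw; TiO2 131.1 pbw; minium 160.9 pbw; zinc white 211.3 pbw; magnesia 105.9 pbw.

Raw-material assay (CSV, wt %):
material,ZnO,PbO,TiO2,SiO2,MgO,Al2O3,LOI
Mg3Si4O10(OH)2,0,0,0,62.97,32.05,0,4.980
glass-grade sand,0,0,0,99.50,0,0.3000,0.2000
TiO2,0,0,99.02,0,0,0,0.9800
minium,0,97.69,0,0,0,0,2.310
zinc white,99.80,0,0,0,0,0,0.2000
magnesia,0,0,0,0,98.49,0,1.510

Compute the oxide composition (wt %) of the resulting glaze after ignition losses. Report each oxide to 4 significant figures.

The intermediate values appear rounded to 4 significant figures. The whole derivation runs at full precision from start to finish. A single rounding finalizes every reported value. Derived quantities are carried using the weight values per 1521 pbw of glass in full float precision (net glass mass, the totals, ignition loss, yield, the six compositions), exactly as shown in the question or the answer.
Oxide masses out of the charge:
  ZnO: 211.3·0.9980 = 210.9 pbw
  PbO: 160.9·0.9769 = 157.2 pbw
  TiO2: 131.1·0.9902 = 129.8 pbw
  SiO2: 188.2·0.6297 + 741.4·0.9950 = 856.2 pbw
  MgO: 188.2·0.3205 + 105.9·0.9849 = 164.6 pbw
  Al2O3: 741.4·0.003000 = 2.224 pbw
LOI: 188.2·0.04980 + 741.4·0.002000 + 131.1·0.009800 + 160.9·0.02310 + 211.3·0.002000 + 105.9·0.01510 = 17.88 pbw
Net of LOI, the glass mass = 1539 − 17.88 = 1521 pbw (the oxide masses sum to this)
wt %: oxide over glass, times 100

Glass mass = 1521 pbw (batch 1539 − LOI 17.88).
Composition: ZnO 13.87%, PbO 10.33%, TiO2 8.535%, SiO2 56.29%, MgO 10.82%, Al2O3 0.1462%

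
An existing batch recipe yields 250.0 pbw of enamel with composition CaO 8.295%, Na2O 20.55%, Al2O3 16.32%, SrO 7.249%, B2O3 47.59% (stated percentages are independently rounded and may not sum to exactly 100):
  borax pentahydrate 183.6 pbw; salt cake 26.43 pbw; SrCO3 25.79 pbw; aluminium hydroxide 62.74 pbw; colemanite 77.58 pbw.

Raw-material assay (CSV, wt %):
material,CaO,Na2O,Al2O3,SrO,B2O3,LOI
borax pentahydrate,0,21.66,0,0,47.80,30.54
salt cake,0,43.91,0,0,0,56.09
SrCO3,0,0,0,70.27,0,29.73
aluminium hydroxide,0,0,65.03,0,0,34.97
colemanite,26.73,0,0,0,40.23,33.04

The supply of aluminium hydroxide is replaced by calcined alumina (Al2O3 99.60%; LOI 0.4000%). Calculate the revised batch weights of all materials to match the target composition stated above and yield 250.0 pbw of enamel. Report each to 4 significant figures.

The whole derivation maintains full float precision from first step to last — values along the way appear, rounded to four significant digits, across the worked steps; a single rounding produces every reported value — derived quantities (ignition loss, yield, the totals, net glass mass, the five compositions) are re-derived from the batch weights for 250.0 pbw of glass at full float precision precisely as stated by question or answer.
Per-oxide target masses for 250.0 pbw enamel:
  CaO: 8.295% × 250.0 = 20.74 pbw
  Na2O: 20.55% × 250.0 = 51.38 pbw
  Al2O3: 16.32% × 250.0 = 40.80 pbw
  SrO: 7.249% × 250.0 = 18.12 pbw
  B2O3: 47.59% × 250.0 = 119.0 pbw
Mass-balance tally per oxide applying the batch weights above, relative to the basis at hand (summed amounts equal target values given rounding of the digits):
  CaO: 77.58·0.2673 = 20.74 pbw (target 20.74 pbw)
  Na2O: 183.6·0.2166 + 26.43·0.4391 = 51.37 pbw (target 51.38 pbw)
  Al2O3: 40.96·0.9960 = 40.80 pbw (target 40.80 pbw)
  SrO: 25.79·0.7027 = 18.12 pbw (target 18.12 pbw)
  B2O3: 183.6·0.4780 + 77.58·0.4023 = 119.0 pbw (target 119.0 pbw)
Glass-mass sanity pass: net batch after ignition = 250.0 pbw (the Σ of target masses is 250.0 pbw; the stated basis being 250.0 pbw — differing by rounding only).
Whole-batch sum: Σ batch = 354.4 pbw; ignition loss, Σ(batch × LOI) = 104.4 pbw; yield, glass over the total, = 70.55%.

Revised batch per 250.0 pbw enamel:
  borax pentahydrate: 183.6 pbw
  salt cake: 26.43 pbw
  SrCO3: 25.79 pbw
  calcined alumina: 40.96 pbw
  colemanite: 77.58 pbw
Total batch = 354.4 pbw; LOI loss = 104.4 pbw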